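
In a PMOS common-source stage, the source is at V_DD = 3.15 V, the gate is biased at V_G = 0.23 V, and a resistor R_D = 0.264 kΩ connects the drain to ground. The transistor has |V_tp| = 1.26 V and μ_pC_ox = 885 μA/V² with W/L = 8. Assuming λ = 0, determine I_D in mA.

I_D = 8.17 mA

V_SG = V_DD − V_G = 3.15 − 0.23 = 2.92 V, so V_ov = 2.92 − 1.26 = 1.66 V.
k_p = μ_pC_ox · (W/L) = 7.08 mA/V².
Assume saturation: I_D = ½ k_p V_ov² = 0.5 × 7.08 × 1.66² = 9.75 mA, giving V_SD = V_DD − I_D R_D = 3.15 − 9.75 × 0.264 = 0.575 V.
But 0.575 V < V_ov = 1.66 V, so the device is actually in triode.
In triode I_D = k_p[V_ov V_SD − ½ V_SD²] and I_D = (V_DD − V_SD)/R_D. Equating: 0.935 V_SD² − 4.103 V_SD + 3.15 = 0, giving V_SD = 0.992 V (the root below V_ov).
I_D = (3.15 − 0.992) / 0.264 = 8.17 mA.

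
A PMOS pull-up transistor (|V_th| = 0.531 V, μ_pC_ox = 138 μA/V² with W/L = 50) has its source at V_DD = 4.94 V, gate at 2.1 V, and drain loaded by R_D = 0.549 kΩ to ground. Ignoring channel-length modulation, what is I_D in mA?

I_D = 7.96 mA

V_SG = V_DD − V_G = 4.94 − 2.1 = 2.84 V, so V_ov = 2.84 − 0.531 = 2.31 V.
k_p = μ_pC_ox · (W/L) = 6.9 mA/V².
Assume saturation: I_D = ½ k_p V_ov² = 0.5 × 6.9 × 2.31² = 18.4 mA, giving V_SD = V_DD − I_D R_D = 4.94 − 18.4 × 0.549 = -5.16 V.
But -5.16 V < V_ov = 2.31 V, so the device is actually in triode.
In triode I_D = k_p[V_ov V_SD − ½ V_SD²] and I_D = (V_DD − V_SD)/R_D. Equating: 1.89 V_SD² − 9.747 V_SD + 4.94 = 0, giving V_SD = 0.57 V (the root below V_ov).
I_D = (4.94 − 0.57) / 0.549 = 7.96 mA.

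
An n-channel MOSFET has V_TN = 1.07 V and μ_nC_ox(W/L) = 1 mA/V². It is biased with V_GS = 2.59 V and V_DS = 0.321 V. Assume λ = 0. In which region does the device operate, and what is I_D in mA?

Triode; I_D = 0.436 mA

V_ov = V_GS − V_TN = 2.59 − 1.07 = 1.52 V.
Since V_DS = 0.321 V < V_ov = 1.52 V, the device is in the triode region.
I_D = k_n [V_ov · V_DS − ½ V_DS²] = 1 × [1.52 × 0.321 − 0.5 × 0.321²] = 0.436 mA.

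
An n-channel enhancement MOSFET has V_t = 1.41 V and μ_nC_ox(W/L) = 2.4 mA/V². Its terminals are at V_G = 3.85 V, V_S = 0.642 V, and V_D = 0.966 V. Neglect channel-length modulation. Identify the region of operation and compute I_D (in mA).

V_GS = V_G − V_S = 3.85 − 0.642 = 3.21 V; V_DS = V_D − V_S = 0.966 − 0.642 = 0.324 V.
V_ov = V_GS − V_t = 3.21 − 1.41 = 1.8 V.
Since V_DS = 0.324 V < V_ov = 1.8 V, the device is in the triode region.
I_D = k_n [V_ov · V_DS − ½ V_DS²] = 2.4 × [1.8 × 0.324 − 0.5 × 0.324²] = 1.27 mA.

Triode; I_D = 1.27 mA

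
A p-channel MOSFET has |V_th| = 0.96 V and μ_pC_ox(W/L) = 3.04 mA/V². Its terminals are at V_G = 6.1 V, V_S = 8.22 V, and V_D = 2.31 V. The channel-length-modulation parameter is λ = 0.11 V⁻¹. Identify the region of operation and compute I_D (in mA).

V_SG = V_S − V_G = 8.22 − 6.1 = 2.12 V; V_SD = V_S − V_D = 8.22 − 2.31 = 5.91 V.
V_ov = V_SG − |V_th| = 2.12 − 0.96 = 1.16 V.
Since V_SD = 5.91 V ≥ V_ov = 1.16 V, the device is in saturation.
I_D = ½ k_p V_ov² (1 + λ V_SD) = 0.5 × 3.04 × 1.16² × (1 + 0.11 × 5.91) = 3.37 mA.

Saturation; I_D = 3.37 mA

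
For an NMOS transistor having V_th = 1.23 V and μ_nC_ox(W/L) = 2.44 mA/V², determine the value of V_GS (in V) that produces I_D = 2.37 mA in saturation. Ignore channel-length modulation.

In saturation I_D = ½ k_n (V_GS − V_th)², so V_GS − V_th = √(2 I_D / k_n) = √(2 × 2.37 / 2.44) = 1.39 V.
V_GS = 1.23 + 1.39 = 2.62 V.

V_GS = 2.62 V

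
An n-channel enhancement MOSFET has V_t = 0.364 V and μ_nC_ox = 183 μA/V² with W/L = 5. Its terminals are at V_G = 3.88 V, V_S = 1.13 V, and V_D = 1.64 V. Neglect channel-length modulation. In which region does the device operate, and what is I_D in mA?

V_GS = V_G − V_S = 3.88 − 1.13 = 2.75 V; V_DS = V_D − V_S = 1.64 − 1.13 = 0.51 V.
k_n = μ_nC_ox · (W/L) = 0.915 mA/V².
V_ov = V_GS − V_t = 2.75 − 0.364 = 2.39 V.
Since V_DS = 0.51 V < V_ov = 2.39 V, the device is in the triode region.
I_D = k_n [V_ov · V_DS − ½ V_DS²] = 0.915 × [2.39 × 0.51 − 0.5 × 0.51²] = 0.994 mA.

Triode; I_D = 0.994 mA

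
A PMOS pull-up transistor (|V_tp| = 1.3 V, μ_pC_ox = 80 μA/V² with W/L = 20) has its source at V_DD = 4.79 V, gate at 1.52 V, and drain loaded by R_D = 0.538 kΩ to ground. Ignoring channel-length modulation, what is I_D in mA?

I_D = 3.10 mA

V_SG = V_DD − V_G = 4.79 − 1.52 = 3.27 V, so V_ov = 3.27 − 1.3 = 1.97 V.
k_p = μ_pC_ox · (W/L) = 1.6 mA/V².
Assume saturation: I_D = ½ k_p V_ov² = 0.5 × 1.6 × 1.97² = 3.1 mA, giving V_SD = V_DD − I_D R_D = 4.79 − 3.1 × 0.538 = 3.12 V.
V_SD = 3.12 V ≥ V_ov = 1.97 V, confirming saturation.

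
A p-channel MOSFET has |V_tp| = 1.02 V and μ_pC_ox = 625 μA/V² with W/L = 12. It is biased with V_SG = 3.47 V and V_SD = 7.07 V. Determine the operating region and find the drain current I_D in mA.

k_p = μ_pC_ox · (W/L) = 7.5 mA/V².
V_ov = V_SG − |V_tp| = 3.47 − 1.02 = 2.45 V.
Since V_SD = 7.07 V ≥ V_ov = 2.45 V, the device is in saturation.
I_D = ½ k_p V_ov² = 0.5 × 7.5 × 2.45² = 22.5 mA.

Saturation; I_D = 22.5 mA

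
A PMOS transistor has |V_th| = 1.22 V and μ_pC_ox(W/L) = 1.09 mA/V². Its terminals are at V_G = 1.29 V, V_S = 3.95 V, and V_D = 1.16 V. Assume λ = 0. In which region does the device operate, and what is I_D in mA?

V_SG = V_S − V_G = 3.95 − 1.29 = 2.66 V; V_SD = V_S − V_D = 3.95 − 1.16 = 2.79 V.
V_ov = V_SG − |V_th| = 2.66 − 1.22 = 1.44 V.
Since V_SD = 2.79 V ≥ V_ov = 1.44 V, the device is in saturation.
I_D = ½ k_p V_ov² = 0.5 × 1.09 × 1.44² = 1.13 mA.

Saturation; I_D = 1.13 mA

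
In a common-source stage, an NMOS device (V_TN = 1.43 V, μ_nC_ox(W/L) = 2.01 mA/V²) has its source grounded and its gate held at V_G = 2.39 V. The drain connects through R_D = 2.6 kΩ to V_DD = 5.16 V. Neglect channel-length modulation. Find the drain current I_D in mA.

I_D = 0.926 mA

V_GS = V_G = 2.39 V, so V_ov = 2.39 − 1.43 = 0.96 V.
Assume saturation: I_D = ½ k_n V_ov² = 0.5 × 2.01 × 0.96² = 0.926 mA, giving V_DS = V_DD − I_D R_D = 5.16 − 0.926 × 2.6 = 2.75 V.
V_DS = 2.75 V ≥ V_ov = 0.96 V, confirming saturation.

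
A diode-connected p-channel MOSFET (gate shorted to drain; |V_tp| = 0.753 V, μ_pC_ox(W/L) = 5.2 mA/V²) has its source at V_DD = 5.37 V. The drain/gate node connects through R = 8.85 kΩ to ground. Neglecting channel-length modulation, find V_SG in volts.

With gate tied to drain, V_SG = V_SD ≥ V_SG − |V_tp|, so the device is in saturation.
KCL at the drain: ½ k_p (V_SG − |V_tp|)² = (V_DD − V_SG)/R.
Let x = V_SG − 0.753. Then 23 x² + x − 4.617 = 0, giving x = 0.427 V (positive root), so V_SG = 1.18 V.
I_D = (V_DD − V_SG)/R = (5.37 − 1.18) / 8.85 = 0.473 mA.

V_SG = 1.18 V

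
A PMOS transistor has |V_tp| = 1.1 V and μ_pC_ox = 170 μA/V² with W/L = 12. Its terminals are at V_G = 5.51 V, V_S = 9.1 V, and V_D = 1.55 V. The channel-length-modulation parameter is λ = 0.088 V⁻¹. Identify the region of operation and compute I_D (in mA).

Saturation; I_D = 10.5 mA

V_SG = V_S − V_G = 9.1 − 5.51 = 3.59 V; V_SD = V_S − V_D = 9.1 − 1.55 = 7.55 V.
k_p = μ_pC_ox · (W/L) = 2.04 mA/V².
V_ov = V_SG − |V_tp| = 3.59 − 1.1 = 2.49 V.
Since V_SD = 7.55 V ≥ V_ov = 2.49 V, the device is in saturation.
I_D = ½ k_p V_ov² (1 + λ V_SD) = 0.5 × 2.04 × 2.49² × (1 + 0.088 × 7.55) = 10.5 mA.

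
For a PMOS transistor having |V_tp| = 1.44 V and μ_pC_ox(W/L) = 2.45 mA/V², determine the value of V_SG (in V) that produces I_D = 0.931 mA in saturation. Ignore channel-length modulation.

V_SG = 2.31 V

In saturation I_D = ½ k_p (V_SG − |V_tp|)², so V_SG − |V_tp| = √(2 I_D / k_p) = √(2 × 0.931 / 2.45) = 0.872 V.
V_SG = 1.44 + 0.872 = 2.31 V.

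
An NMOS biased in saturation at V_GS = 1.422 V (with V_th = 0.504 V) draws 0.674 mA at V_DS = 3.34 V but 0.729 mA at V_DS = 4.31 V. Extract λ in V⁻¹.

With V_GS fixed, I_D ∝ (1 + λ V_DS) in saturation, so I_D2/I_D1 = (1 + λ V_DS2)/(1 + λ V_DS1).
0.729/0.674 = 1.082 = (1 + 4.31 λ)/(1 + 3.34 λ).
Solving: λ (I_D1 V_DS2 − I_D2 V_DS1) = I_D2 − I_D1, so λ = (0.729 − 0.674) / (0.674 × 4.31 − 0.729 × 3.34) = 0.055 / 0.47 = 0.117 V⁻¹.

λ = 0.117 V⁻¹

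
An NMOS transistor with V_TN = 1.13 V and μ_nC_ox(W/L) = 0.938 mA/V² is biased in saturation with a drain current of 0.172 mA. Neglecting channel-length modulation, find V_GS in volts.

In saturation I_D = ½ k_n (V_GS − V_TN)², so V_GS − V_TN = √(2 I_D / k_n) = √(2 × 0.172 / 0.938) = 0.606 V.
V_GS = 1.13 + 0.606 = 1.74 V.

V_GS = 1.74 V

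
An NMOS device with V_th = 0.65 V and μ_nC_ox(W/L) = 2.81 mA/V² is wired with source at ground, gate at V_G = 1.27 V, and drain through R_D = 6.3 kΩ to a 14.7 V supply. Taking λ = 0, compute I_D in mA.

I_D = 0.540 mA

V_GS = V_G = 1.27 V, so V_ov = 1.27 − 0.65 = 0.62 V.
Assume saturation: I_D = ½ k_n V_ov² = 0.5 × 2.81 × 0.62² = 0.54 mA, giving V_DS = V_DD − I_D R_D = 14.7 − 0.54 × 6.3 = 11.3 V.
V_DS = 11.3 V ≥ V_ov = 0.62 V, confirming saturation.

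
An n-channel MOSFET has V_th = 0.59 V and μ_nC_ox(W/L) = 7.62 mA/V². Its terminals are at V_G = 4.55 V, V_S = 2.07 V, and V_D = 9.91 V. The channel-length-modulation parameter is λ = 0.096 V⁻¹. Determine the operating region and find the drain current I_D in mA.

Saturation; I_D = 23.9 mA

V_GS = V_G − V_S = 4.55 − 2.07 = 2.48 V; V_DS = V_D − V_S = 9.91 − 2.07 = 7.84 V.
V_ov = V_GS − V_th = 2.48 − 0.59 = 1.89 V.
Since V_DS = 7.84 V ≥ V_ov = 1.89 V, the device is in saturation.
I_D = ½ k_n V_ov² (1 + λ V_DS) = 0.5 × 7.62 × 1.89² × (1 + 0.096 × 7.84) = 23.9 mA.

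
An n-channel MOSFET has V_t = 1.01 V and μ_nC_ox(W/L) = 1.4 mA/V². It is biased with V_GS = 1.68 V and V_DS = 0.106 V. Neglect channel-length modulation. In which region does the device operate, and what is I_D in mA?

V_ov = V_GS − V_t = 1.68 − 1.01 = 0.67 V.
Since V_DS = 0.106 V < V_ov = 0.67 V, the device is in the triode region.
I_D = k_n [V_ov · V_DS − ½ V_DS²] = 1.4 × [0.67 × 0.106 − 0.5 × 0.106²] = 0.0916 mA.

Triode; I_D = 0.0916 mA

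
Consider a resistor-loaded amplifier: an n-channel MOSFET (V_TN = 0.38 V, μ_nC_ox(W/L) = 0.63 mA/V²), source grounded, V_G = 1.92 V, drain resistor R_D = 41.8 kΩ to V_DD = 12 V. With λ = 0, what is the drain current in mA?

V_GS = V_G = 1.92 V, so V_ov = 1.92 − 0.38 = 1.54 V.
Assume saturation: I_D = ½ k_n V_ov² = 0.5 × 0.63 × 1.54² = 0.747 mA, giving V_DS = V_DD − I_D R_D = 12 − 0.747 × 41.8 = -19.2 V.
But -19.2 V < V_ov = 1.54 V, so the device is actually in triode.
In triode I_D = k_n[V_ov V_DS − ½ V_DS²] and I_D = (V_DD − V_DS)/R_D. Equating: 13.2 V_DS² − 41.55 V_DS + 12 = 0, giving V_DS = 0.322 V (the root below V_ov).
I_D = (12 − 0.322) / 41.8 = 0.279 mA.

I_D = 0.279 mA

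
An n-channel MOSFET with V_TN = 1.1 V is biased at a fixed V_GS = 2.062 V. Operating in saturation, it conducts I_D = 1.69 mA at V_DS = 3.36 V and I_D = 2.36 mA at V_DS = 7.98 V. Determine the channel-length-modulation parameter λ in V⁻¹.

λ = 0.121 V⁻¹

With V_GS fixed, I_D ∝ (1 + λ V_DS) in saturation, so I_D2/I_D1 = (1 + λ V_DS2)/(1 + λ V_DS1).
2.36/1.69 = 1.396 = (1 + 7.98 λ)/(1 + 3.36 λ).
Solving: λ (I_D1 V_DS2 − I_D2 V_DS1) = I_D2 − I_D1, so λ = (2.36 − 1.69) / (1.69 × 7.98 − 2.36 × 3.36) = 0.67 / 5.56 = 0.121 V⁻¹.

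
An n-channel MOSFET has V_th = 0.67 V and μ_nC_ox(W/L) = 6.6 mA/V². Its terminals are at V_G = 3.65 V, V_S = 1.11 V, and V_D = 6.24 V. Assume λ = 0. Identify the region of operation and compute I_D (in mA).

Saturation; I_D = 11.5 mA

V_GS = V_G − V_S = 3.65 − 1.11 = 2.54 V; V_DS = V_D − V_S = 6.24 − 1.11 = 5.13 V.
V_ov = V_GS − V_th = 2.54 − 0.67 = 1.87 V.
Since V_DS = 5.13 V ≥ V_ov = 1.87 V, the device is in saturation.
I_D = ½ k_n V_ov² = 0.5 × 6.6 × 1.87² = 11.5 mA.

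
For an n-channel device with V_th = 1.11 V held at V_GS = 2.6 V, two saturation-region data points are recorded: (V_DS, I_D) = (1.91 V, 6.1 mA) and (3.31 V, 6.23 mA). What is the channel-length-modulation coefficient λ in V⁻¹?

With V_GS fixed, I_D ∝ (1 + λ V_DS) in saturation, so I_D2/I_D1 = (1 + λ V_DS2)/(1 + λ V_DS1).
6.23/6.1 = 1.021 = (1 + 3.31 λ)/(1 + 1.91 λ).
Solving: λ (I_D1 V_DS2 − I_D2 V_DS1) = I_D2 − I_D1, so λ = (6.23 − 6.1) / (6.1 × 3.31 − 6.23 × 1.91) = 0.13 / 8.29 = 0.0157 V⁻¹.

λ = 0.0157 V⁻¹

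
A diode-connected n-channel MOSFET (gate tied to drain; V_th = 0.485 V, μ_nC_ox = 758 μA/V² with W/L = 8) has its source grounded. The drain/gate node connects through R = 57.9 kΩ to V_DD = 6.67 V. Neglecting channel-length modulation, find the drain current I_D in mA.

I_D = 0.104 mA

With gate tied to drain, V_GS = V_DS ≥ V_GS − V_th, so the device is in saturation.
k_n = μ_nC_ox · (W/L) = 6.064 mA/V².
KCL at the drain: ½ k_n (V_GS − V_th)² = (V_DD − V_GS)/R.
Let x = V_GS − 0.485. Then 176 x² + x − 6.185 = 0, giving x = 0.185 V (positive root), so V_GS = 0.67 V.
I_D = (V_DD − V_GS)/R = (6.67 − 0.67) / 57.9 = 0.104 mA.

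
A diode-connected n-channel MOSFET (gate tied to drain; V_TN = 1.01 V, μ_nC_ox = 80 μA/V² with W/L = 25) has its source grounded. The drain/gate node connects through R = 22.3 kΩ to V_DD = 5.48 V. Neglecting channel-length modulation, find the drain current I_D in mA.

With gate tied to drain, V_GS = V_DS ≥ V_GS − V_TN, so the device is in saturation.
k_n = μ_nC_ox · (W/L) = 2 mA/V².
KCL at the drain: ½ k_n (V_GS − V_TN)² = (V_DD − V_GS)/R.
Let x = V_GS − 1.01. Then 22.3 x² + x − 4.47 = 0, giving x = 0.426 V (positive root), so V_GS = 1.44 V.
I_D = (V_DD − V_GS)/R = (5.48 − 1.44) / 22.3 = 0.181 mA.

I_D = 0.181 mA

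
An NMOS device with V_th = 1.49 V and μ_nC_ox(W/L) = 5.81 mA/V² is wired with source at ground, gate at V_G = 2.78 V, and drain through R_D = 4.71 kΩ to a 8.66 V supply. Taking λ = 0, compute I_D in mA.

V_GS = V_G = 2.78 V, so V_ov = 2.78 − 1.49 = 1.29 V.
Assume saturation: I_D = ½ k_n V_ov² = 0.5 × 5.81 × 1.29² = 4.83 mA, giving V_DS = V_DD − I_D R_D = 8.66 − 4.83 × 4.71 = -14.1 V.
But -14.1 V < V_ov = 1.29 V, so the device is actually in triode.
In triode I_D = k_n[V_ov V_DS − ½ V_DS²] and I_D = (V_DD − V_DS)/R_D. Equating: 13.7 V_DS² − 36.3 V_DS + 8.66 = 0, giving V_DS = 0.265 V (the root below V_ov).
I_D = (8.66 − 0.265) / 4.71 = 1.78 mA.

I_D = 1.78 mA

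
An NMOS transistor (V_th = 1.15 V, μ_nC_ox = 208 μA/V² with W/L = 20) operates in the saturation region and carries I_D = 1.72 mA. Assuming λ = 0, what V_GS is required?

V_GS = 2.06 V

k_n = μ_nC_ox · (W/L) = 4.16 mA/V².
In saturation I_D = ½ k_n (V_GS − V_th)², so V_GS − V_th = √(2 I_D / k_n) = √(2 × 1.72 / 4.16) = 0.909 V.
V_GS = 1.15 + 0.909 = 2.06 V.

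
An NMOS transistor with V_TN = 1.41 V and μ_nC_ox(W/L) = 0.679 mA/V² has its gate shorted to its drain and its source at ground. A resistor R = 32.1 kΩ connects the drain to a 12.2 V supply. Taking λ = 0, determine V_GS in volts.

With gate tied to drain, V_GS = V_DS ≥ V_GS − V_TN, so the device is in saturation.
KCL at the drain: ½ k_n (V_GS − V_TN)² = (V_DD − V_GS)/R.
Let x = V_GS − 1.41. Then 10.9 x² + x − 10.79 = 0, giving x = 0.95 V (positive root), so V_GS = 2.36 V.
I_D = (V_DD − V_GS)/R = (12.2 − 2.36) / 32.1 = 0.307 mA.

V_GS = 2.36 V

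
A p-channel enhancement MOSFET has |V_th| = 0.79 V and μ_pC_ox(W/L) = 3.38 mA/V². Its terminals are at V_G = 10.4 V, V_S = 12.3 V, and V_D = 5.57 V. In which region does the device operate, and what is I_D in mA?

Saturation; I_D = 2.08 mA

V_SG = V_S − V_G = 12.3 − 10.4 = 1.9 V; V_SD = V_S − V_D = 12.3 − 5.57 = 6.73 V.
V_ov = V_SG − |V_th| = 1.9 − 0.79 = 1.11 V.
Since V_SD = 6.73 V ≥ V_ov = 1.11 V, the device is in saturation.
I_D = ½ k_p V_ov² = 0.5 × 3.38 × 1.11² = 2.08 mA.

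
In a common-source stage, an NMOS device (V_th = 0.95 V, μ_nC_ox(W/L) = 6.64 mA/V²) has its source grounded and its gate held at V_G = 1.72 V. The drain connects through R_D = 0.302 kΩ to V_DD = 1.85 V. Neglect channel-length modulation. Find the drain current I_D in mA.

I_D = 1.97 mA

V_GS = V_G = 1.72 V, so V_ov = 1.72 − 0.95 = 0.77 V.
Assume saturation: I_D = ½ k_n V_ov² = 0.5 × 6.64 × 0.77² = 1.97 mA, giving V_DS = V_DD − I_D R_D = 1.85 − 1.97 × 0.302 = 1.26 V.
V_DS = 1.26 V ≥ V_ov = 0.77 V, confirming saturation.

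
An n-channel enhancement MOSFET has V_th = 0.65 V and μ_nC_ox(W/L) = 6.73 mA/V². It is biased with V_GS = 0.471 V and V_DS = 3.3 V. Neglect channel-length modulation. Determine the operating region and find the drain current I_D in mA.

V_GS = 0.471 V < V_th = 0.65 V, so the transistor is in cutoff.

Cutoff; I_D = 0 mA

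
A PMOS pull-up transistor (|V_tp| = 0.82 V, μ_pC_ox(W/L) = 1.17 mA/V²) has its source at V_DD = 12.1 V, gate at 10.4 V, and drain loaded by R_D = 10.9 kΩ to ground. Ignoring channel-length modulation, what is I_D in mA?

V_SG = V_DD − V_G = 12.1 − 10.4 = 1.7 V, so V_ov = 1.7 − 0.82 = 0.88 V.
Assume saturation: I_D = ½ k_p V_ov² = 0.5 × 1.17 × 0.88² = 0.453 mA, giving V_SD = V_DD − I_D R_D = 12.1 − 0.453 × 10.9 = 7.16 V.
V_SD = 7.16 V ≥ V_ov = 0.88 V, confirming saturation.

I_D = 0.453 mA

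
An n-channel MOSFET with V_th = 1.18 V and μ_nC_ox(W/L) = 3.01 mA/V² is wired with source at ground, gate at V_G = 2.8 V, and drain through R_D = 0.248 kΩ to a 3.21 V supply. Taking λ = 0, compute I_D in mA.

I_D = 3.95 mA

V_GS = V_G = 2.8 V, so V_ov = 2.8 − 1.18 = 1.62 V.
Assume saturation: I_D = ½ k_n V_ov² = 0.5 × 3.01 × 1.62² = 3.95 mA, giving V_DS = V_DD − I_D R_D = 3.21 − 3.95 × 0.248 = 2.23 V.
V_DS = 2.23 V ≥ V_ov = 1.62 V, confirming saturation.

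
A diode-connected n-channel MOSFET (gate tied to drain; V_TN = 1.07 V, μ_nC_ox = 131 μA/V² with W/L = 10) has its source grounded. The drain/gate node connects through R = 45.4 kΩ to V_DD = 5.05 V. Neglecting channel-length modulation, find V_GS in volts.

V_GS = 1.42 V

With gate tied to drain, V_GS = V_DS ≥ V_GS − V_TN, so the device is in saturation.
k_n = μ_nC_ox · (W/L) = 1.31 mA/V².
KCL at the drain: ½ k_n (V_GS − V_TN)² = (V_DD − V_GS)/R.
Let x = V_GS − 1.07. Then 29.7 x² + x − 3.98 = 0, giving x = 0.349 V (positive root), so V_GS = 1.42 V.
I_D = (V_DD − V_GS)/R = (5.05 − 1.42) / 45.4 = 0.08 mA.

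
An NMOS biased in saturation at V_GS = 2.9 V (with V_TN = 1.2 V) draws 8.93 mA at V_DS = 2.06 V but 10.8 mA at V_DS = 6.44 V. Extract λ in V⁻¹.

λ = 0.0530 V⁻¹

With V_GS fixed, I_D ∝ (1 + λ V_DS) in saturation, so I_D2/I_D1 = (1 + λ V_DS2)/(1 + λ V_DS1).
10.8/8.93 = 1.209 = (1 + 6.44 λ)/(1 + 2.06 λ).
Solving: λ (I_D1 V_DS2 − I_D2 V_DS1) = I_D2 − I_D1, so λ = (10.8 − 8.93) / (8.93 × 6.44 − 10.8 × 2.06) = 1.87 / 35.3 = 0.053 V⁻¹.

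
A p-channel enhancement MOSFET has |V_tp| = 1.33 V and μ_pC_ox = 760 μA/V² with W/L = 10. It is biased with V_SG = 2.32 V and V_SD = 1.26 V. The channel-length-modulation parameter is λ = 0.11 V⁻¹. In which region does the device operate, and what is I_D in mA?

k_p = μ_pC_ox · (W/L) = 7.6 mA/V².
V_ov = V_SG − |V_tp| = 2.32 − 1.33 = 0.99 V.
Since V_SD = 1.26 V ≥ V_ov = 0.99 V, the device is in saturation.
I_D = ½ k_p V_ov² (1 + λ V_SD) = 0.5 × 7.6 × 0.99² × (1 + 0.11 × 1.26) = 4.24 mA.

Saturation; I_D = 4.24 mA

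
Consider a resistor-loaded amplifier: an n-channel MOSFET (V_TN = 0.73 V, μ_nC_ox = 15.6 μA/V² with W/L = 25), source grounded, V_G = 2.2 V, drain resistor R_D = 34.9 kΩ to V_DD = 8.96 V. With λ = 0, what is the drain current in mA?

I_D = 0.242 mA

V_GS = V_G = 2.2 V, so V_ov = 2.2 − 0.73 = 1.47 V.
k_n = μ_nC_ox · (W/L) = 0.39 mA/V².
Assume saturation: I_D = ½ k_n V_ov² = 0.5 × 0.39 × 1.47² = 0.421 mA, giving V_DS = V_DD − I_D R_D = 8.96 − 0.421 × 34.9 = -5.75 V.
But -5.75 V < V_ov = 1.47 V, so the device is actually in triode.
In triode I_D = k_n[V_ov V_DS − ½ V_DS²] and I_D = (V_DD − V_DS)/R_D. Equating: 6.81 V_DS² − 21.01 V_DS + 8.96 = 0, giving V_DS = 0.511 V (the root below V_ov).
I_D = (8.96 − 0.511) / 34.9 = 0.242 mA.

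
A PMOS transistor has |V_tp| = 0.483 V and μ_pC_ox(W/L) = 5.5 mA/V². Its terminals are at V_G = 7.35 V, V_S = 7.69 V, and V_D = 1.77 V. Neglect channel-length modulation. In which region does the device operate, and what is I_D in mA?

Cutoff; I_D = 0 mA

V_SG = V_S − V_G = 7.69 − 7.35 = 0.34 V; V_SD = V_S − V_D = 7.69 − 1.77 = 5.92 V.
V_SG = 0.34 V < |V_tp| = 0.483 V, so the transistor is in cutoff.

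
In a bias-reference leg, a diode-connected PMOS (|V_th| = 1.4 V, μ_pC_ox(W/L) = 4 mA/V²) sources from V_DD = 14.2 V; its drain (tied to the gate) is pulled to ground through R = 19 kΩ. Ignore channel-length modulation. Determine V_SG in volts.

V_SG = 1.97 V

With gate tied to drain, V_SG = V_SD ≥ V_SG − |V_th|, so the device is in saturation.
KCL at the drain: ½ k_p (V_SG − |V_th|)² = (V_DD − V_SG)/R.
Let x = V_SG − 1.4. Then 38 x² + x − 12.8 = 0, giving x = 0.567 V (positive root), so V_SG = 1.97 V.
I_D = (V_DD − V_SG)/R = (14.2 − 1.97) / 19 = 0.644 mA.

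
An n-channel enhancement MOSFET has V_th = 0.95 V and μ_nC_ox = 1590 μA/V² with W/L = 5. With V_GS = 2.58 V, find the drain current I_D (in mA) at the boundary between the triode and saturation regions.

I_D = 10.6 mA

At the boundary V_DS = V_ov = V_GS − V_th = 2.58 − 0.95 = 1.63 V.
k_n = μ_nC_ox · (W/L) = 7.95 mA/V².
I_D = ½ k_n V_ov² = 0.5 × 7.95 × 1.63² = 10.6 mA.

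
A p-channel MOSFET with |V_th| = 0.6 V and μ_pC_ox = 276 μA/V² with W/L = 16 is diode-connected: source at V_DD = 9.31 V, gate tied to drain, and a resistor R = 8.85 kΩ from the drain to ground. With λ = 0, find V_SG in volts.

V_SG = 1.24 V

With gate tied to drain, V_SG = V_SD ≥ V_SG − |V_th|, so the device is in saturation.
k_p = μ_pC_ox · (W/L) = 4.416 mA/V².
KCL at the drain: ½ k_p (V_SG − |V_th|)² = (V_DD − V_SG)/R.
Let x = V_SG − 0.6. Then 19.5 x² + x − 8.71 = 0, giving x = 0.643 V (positive root), so V_SG = 1.24 V.
I_D = (V_DD − V_SG)/R = (9.31 − 1.24) / 8.85 = 0.912 mA.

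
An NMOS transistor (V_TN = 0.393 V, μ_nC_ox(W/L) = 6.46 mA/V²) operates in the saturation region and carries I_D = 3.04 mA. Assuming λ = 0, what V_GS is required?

V_GS = 1.36 V

In saturation I_D = ½ k_n (V_GS − V_TN)², so V_GS − V_TN = √(2 I_D / k_n) = √(2 × 3.04 / 6.46) = 0.97 V.
V_GS = 0.393 + 0.97 = 1.36 V.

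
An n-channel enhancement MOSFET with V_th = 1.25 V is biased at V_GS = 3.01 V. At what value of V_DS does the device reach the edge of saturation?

V_DS,sat = 1.76 V

The boundary between triode and saturation is V_DS = V_GS − V_th = V_ov.
V_ov = 3.01 − 1.25 = 1.76 V.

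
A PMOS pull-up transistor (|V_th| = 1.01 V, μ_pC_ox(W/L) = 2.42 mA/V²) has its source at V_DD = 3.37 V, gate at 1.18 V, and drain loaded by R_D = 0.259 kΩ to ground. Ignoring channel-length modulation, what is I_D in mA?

I_D = 1.68 mA

V_SG = V_DD − V_G = 3.37 − 1.18 = 2.19 V, so V_ov = 2.19 − 1.01 = 1.18 V.
Assume saturation: I_D = ½ k_p V_ov² = 0.5 × 2.42 × 1.18² = 1.68 mA, giving V_SD = V_DD − I_D R_D = 3.37 − 1.68 × 0.259 = 2.93 V.
V_SD = 2.93 V ≥ V_ov = 1.18 V, confirming saturation.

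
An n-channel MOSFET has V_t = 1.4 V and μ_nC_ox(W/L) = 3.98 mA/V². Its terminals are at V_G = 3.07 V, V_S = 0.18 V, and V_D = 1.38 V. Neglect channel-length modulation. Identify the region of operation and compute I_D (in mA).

V_GS = V_G − V_S = 3.07 − 0.18 = 2.89 V; V_DS = V_D − V_S = 1.38 − 0.18 = 1.2 V.
V_ov = V_GS − V_t = 2.89 − 1.4 = 1.49 V.
Since V_DS = 1.2 V < V_ov = 1.49 V, the device is in the triode region.
I_D = k_n [V_ov · V_DS − ½ V_DS²] = 3.98 × [1.49 × 1.2 − 0.5 × 1.2²] = 4.25 mA.

Triode; I_D = 4.25 mA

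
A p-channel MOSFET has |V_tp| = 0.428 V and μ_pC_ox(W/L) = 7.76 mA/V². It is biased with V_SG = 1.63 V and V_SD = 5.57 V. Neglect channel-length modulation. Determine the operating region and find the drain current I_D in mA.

Saturation; I_D = 5.61 mA

V_ov = V_SG − |V_tp| = 1.63 − 0.428 = 1.2 V.
Since V_SD = 5.57 V ≥ V_ov = 1.2 V, the device is in saturation.
I_D = ½ k_p V_ov² = 0.5 × 7.76 × 1.2² = 5.61 mA.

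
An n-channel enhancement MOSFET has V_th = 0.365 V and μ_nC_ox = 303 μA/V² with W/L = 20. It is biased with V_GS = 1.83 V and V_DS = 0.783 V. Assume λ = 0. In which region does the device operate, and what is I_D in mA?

k_n = μ_nC_ox · (W/L) = 6.06 mA/V².
V_ov = V_GS − V_th = 1.83 − 0.365 = 1.47 V.
Since V_DS = 0.783 V < V_ov = 1.47 V, the device is in the triode region.
I_D = k_n [V_ov · V_DS − ½ V_DS²] = 6.06 × [1.47 × 0.783 − 0.5 × 0.783²] = 5.09 mA.

Triode; I_D = 5.09 mA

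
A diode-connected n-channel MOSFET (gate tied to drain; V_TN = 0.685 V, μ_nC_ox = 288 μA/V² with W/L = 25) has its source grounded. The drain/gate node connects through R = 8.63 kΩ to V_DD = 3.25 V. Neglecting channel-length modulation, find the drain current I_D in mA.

I_D = 0.266 mA

With gate tied to drain, V_GS = V_DS ≥ V_GS − V_TN, so the device is in saturation.
k_n = μ_nC_ox · (W/L) = 7.2 mA/V².
KCL at the drain: ½ k_n (V_GS − V_TN)² = (V_DD − V_GS)/R.
Let x = V_GS − 0.685. Then 31.1 x² + x − 2.565 = 0, giving x = 0.272 V (positive root), so V_GS = 0.957 V.
I_D = (V_DD − V_GS)/R = (3.25 − 0.957) / 8.63 = 0.266 mA.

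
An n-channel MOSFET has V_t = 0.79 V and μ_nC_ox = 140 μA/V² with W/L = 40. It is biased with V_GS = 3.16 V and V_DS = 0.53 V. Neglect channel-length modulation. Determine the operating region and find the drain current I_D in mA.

k_n = μ_nC_ox · (W/L) = 5.6 mA/V².
V_ov = V_GS − V_t = 3.16 − 0.79 = 2.37 V.
Since V_DS = 0.53 V < V_ov = 2.37 V, the device is in the triode region.
I_D = k_n [V_ov · V_DS − ½ V_DS²] = 5.6 × [2.37 × 0.53 − 0.5 × 0.53²] = 6.25 mA.

Triode; I_D = 6.25 mA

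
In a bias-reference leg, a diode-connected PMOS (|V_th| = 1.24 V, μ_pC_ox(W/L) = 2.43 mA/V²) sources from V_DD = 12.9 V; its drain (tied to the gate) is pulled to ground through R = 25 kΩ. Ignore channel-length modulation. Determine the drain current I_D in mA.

I_D = 0.442 mA

With gate tied to drain, V_SG = V_SD ≥ V_SG − |V_th|, so the device is in saturation.
KCL at the drain: ½ k_p (V_SG − |V_th|)² = (V_DD − V_SG)/R.
Let x = V_SG − 1.24. Then 30.4 x² + x − 11.66 = 0, giving x = 0.603 V (positive root), so V_SG = 1.84 V.
I_D = (V_DD − V_SG)/R = (12.9 − 1.84) / 25 = 0.442 mA.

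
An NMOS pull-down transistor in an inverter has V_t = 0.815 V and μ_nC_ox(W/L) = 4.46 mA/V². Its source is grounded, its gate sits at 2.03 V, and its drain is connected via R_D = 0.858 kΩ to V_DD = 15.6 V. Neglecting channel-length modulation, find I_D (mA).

V_GS = V_G = 2.03 V, so V_ov = 2.03 − 0.815 = 1.21 V.
Assume saturation: I_D = ½ k_n V_ov² = 0.5 × 4.46 × 1.21² = 3.29 mA, giving V_DS = V_DD − I_D R_D = 15.6 − 3.29 × 0.858 = 12.8 V.
V_DS = 12.8 V ≥ V_ov = 1.21 V, confirming saturation.

I_D = 3.29 mA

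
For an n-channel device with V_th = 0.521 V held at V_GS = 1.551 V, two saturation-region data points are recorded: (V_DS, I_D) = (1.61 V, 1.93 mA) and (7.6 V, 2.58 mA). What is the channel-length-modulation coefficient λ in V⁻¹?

With V_GS fixed, I_D ∝ (1 + λ V_DS) in saturation, so I_D2/I_D1 = (1 + λ V_DS2)/(1 + λ V_DS1).
2.58/1.93 = 1.337 = (1 + 7.6 λ)/(1 + 1.61 λ).
Solving: λ (I_D1 V_DS2 − I_D2 V_DS1) = I_D2 − I_D1, so λ = (2.58 − 1.93) / (1.93 × 7.6 − 2.58 × 1.61) = 0.65 / 10.5 = 0.0618 V⁻¹.

λ = 0.0618 V⁻¹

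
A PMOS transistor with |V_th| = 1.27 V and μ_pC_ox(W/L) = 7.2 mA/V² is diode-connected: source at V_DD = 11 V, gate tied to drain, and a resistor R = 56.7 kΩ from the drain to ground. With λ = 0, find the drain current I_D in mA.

With gate tied to drain, V_SG = V_SD ≥ V_SG − |V_th|, so the device is in saturation.
KCL at the drain: ½ k_p (V_SG − |V_th|)² = (V_DD − V_SG)/R.
Let x = V_SG − 1.27. Then 204 x² + x − 9.73 = 0, giving x = 0.216 V (positive root), so V_SG = 1.49 V.
I_D = (V_DD − V_SG)/R = (11 − 1.49) / 56.7 = 0.168 mA.

I_D = 0.168 mA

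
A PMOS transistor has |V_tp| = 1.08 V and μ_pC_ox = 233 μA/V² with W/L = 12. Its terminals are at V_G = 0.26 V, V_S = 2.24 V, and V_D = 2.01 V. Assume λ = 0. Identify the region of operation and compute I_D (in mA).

Triode; I_D = 0.505 mA

V_SG = V_S − V_G = 2.24 − 0.26 = 1.98 V; V_SD = V_S − V_D = 2.24 − 2.01 = 0.23 V.
k_p = μ_pC_ox · (W/L) = 2.796 mA/V².
V_ov = V_SG − |V_tp| = 1.98 − 1.08 = 0.9 V.
Since V_SD = 0.23 V < V_ov = 0.9 V, the device is in the triode region.
I_D = k_p [V_ov · V_SD − ½ V_SD²] = 2.796 × [0.9 × 0.23 − 0.5 × 0.23²] = 0.505 mA.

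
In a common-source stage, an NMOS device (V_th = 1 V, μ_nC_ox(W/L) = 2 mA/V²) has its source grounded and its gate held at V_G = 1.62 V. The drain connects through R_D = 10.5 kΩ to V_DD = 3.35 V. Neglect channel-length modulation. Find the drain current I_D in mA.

V_GS = V_G = 1.62 V, so V_ov = 1.62 − 1 = 0.62 V.
Assume saturation: I_D = ½ k_n V_ov² = 0.5 × 2 × 0.62² = 0.384 mA, giving V_DS = V_DD − I_D R_D = 3.35 − 0.384 × 10.5 = -0.686 V.
But -0.686 V < V_ov = 0.62 V, so the device is actually in triode.
In triode I_D = k_n[V_ov V_DS − ½ V_DS²] and I_D = (V_DD − V_DS)/R_D. Equating: 10.5 V_DS² − 14.02 V_DS + 3.35 = 0, giving V_DS = 0.312 V (the root below V_ov).
I_D = (3.35 − 0.312) / 10.5 = 0.289 mA.

I_D = 0.289 mA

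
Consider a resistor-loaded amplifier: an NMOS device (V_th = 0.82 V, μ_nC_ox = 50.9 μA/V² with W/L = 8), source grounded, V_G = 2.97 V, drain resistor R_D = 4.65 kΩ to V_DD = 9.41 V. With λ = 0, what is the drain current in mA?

V_GS = V_G = 2.97 V, so V_ov = 2.97 − 0.82 = 2.15 V.
k_n = μ_nC_ox · (W/L) = 0.4072 mA/V².
Assume saturation: I_D = ½ k_n V_ov² = 0.5 × 0.4072 × 2.15² = 0.941 mA, giving V_DS = V_DD − I_D R_D = 9.41 − 0.941 × 4.65 = 5.03 V.
V_DS = 5.03 V ≥ V_ov = 2.15 V, confirming saturation.

I_D = 0.941 mA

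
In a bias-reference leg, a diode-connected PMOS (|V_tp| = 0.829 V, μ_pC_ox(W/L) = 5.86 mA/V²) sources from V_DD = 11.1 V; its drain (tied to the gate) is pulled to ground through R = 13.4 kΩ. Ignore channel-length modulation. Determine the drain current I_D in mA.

With gate tied to drain, V_SG = V_SD ≥ V_SG − |V_tp|, so the device is in saturation.
KCL at the drain: ½ k_p (V_SG − |V_tp|)² = (V_DD − V_SG)/R.
Let x = V_SG − 0.829. Then 39.3 x² + x − 10.27 = 0, giving x = 0.499 V (positive root), so V_SG = 1.33 V.
I_D = (V_DD − V_SG)/R = (11.1 − 1.33) / 13.4 = 0.729 mA.

I_D = 0.729 mA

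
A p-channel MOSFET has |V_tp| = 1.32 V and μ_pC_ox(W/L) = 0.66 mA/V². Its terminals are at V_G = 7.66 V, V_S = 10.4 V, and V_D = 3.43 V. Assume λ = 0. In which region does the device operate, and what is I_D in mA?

Saturation; I_D = 0.665 mA

V_SG = V_S − V_G = 10.4 − 7.66 = 2.74 V; V_SD = V_S − V_D = 10.4 − 3.43 = 6.97 V.
V_ov = V_SG − |V_tp| = 2.74 − 1.32 = 1.42 V.
Since V_SD = 6.97 V ≥ V_ov = 1.42 V, the device is in saturation.
I_D = ½ k_p V_ov² = 0.5 × 0.66 × 1.42² = 0.665 mA.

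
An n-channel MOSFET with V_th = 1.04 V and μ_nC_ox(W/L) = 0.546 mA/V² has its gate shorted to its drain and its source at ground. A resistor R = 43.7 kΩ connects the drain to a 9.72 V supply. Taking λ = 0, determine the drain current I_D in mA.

I_D = 0.180 mA

With gate tied to drain, V_GS = V_DS ≥ V_GS − V_th, so the device is in saturation.
KCL at the drain: ½ k_n (V_GS − V_th)² = (V_DD − V_GS)/R.
Let x = V_GS − 1.04. Then 11.9 x² + x − 8.68 = 0, giving x = 0.812 V (positive root), so V_GS = 1.85 V.
I_D = (V_DD − V_GS)/R = (9.72 − 1.85) / 43.7 = 0.18 mA.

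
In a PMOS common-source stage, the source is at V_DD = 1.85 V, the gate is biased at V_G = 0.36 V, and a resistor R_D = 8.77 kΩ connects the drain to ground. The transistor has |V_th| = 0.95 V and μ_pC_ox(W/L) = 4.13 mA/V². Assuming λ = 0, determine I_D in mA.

I_D = 0.200 mA

V_SG = V_DD − V_G = 1.85 − 0.36 = 1.49 V, so V_ov = 1.49 − 0.95 = 0.54 V.
Assume saturation: I_D = ½ k_p V_ov² = 0.5 × 4.13 × 0.54² = 0.602 mA, giving V_SD = V_DD − I_D R_D = 1.85 − 0.602 × 8.77 = -3.43 V.
But -3.43 V < V_ov = 0.54 V, so the device is actually in triode.
In triode I_D = k_p[V_ov V_SD − ½ V_SD²] and I_D = (V_DD − V_SD)/R_D. Equating: 18.1 V_SD² − 20.56 V_SD + 1.85 = 0, giving V_SD = 0.0985 V (the root below V_ov).
I_D = (1.85 − 0.0985) / 8.77 = 0.2 mA.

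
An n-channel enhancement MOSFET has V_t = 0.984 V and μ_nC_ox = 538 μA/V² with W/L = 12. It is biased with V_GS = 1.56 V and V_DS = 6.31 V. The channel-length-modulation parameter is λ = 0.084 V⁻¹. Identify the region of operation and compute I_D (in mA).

k_n = μ_nC_ox · (W/L) = 6.456 mA/V².
V_ov = V_GS − V_t = 1.56 − 0.984 = 0.576 V.
Since V_DS = 6.31 V ≥ V_ov = 0.576 V, the device is in saturation.
I_D = ½ k_n V_ov² (1 + λ V_DS) = 0.5 × 6.456 × 0.576² × (1 + 0.084 × 6.31) = 1.64 mA.

Saturation; I_D = 1.64 mA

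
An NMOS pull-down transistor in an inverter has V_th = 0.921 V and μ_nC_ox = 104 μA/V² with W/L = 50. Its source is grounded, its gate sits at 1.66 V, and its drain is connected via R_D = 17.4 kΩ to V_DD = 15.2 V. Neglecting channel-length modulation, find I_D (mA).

I_D = 0.858 mA

V_GS = V_G = 1.66 V, so V_ov = 1.66 − 0.921 = 0.739 V.
k_n = μ_nC_ox · (W/L) = 5.2 mA/V².
Assume saturation: I_D = ½ k_n V_ov² = 0.5 × 5.2 × 0.739² = 1.42 mA, giving V_DS = V_DD − I_D R_D = 15.2 − 1.42 × 17.4 = -9.51 V.
But -9.51 V < V_ov = 0.739 V, so the device is actually in triode.
In triode I_D = k_n[V_ov V_DS − ½ V_DS²] and I_D = (V_DD − V_DS)/R_D. Equating: 45.2 V_DS² − 67.86 V_DS + 15.2 = 0, giving V_DS = 0.274 V (the root below V_ov).
I_D = (15.2 − 0.274) / 17.4 = 0.858 mA.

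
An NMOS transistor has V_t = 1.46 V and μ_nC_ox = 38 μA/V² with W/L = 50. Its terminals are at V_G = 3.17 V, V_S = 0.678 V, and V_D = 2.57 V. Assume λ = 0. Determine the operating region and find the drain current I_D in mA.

Saturation; I_D = 1.01 mA

V_GS = V_G − V_S = 3.17 − 0.678 = 2.49 V; V_DS = V_D − V_S = 2.57 − 0.678 = 1.89 V.
k_n = μ_nC_ox · (W/L) = 1.9 mA/V².
V_ov = V_GS − V_t = 2.49 − 1.46 = 1.03 V.
Since V_DS = 1.89 V ≥ V_ov = 1.03 V, the device is in saturation.
I_D = ½ k_n V_ov² = 0.5 × 1.9 × 1.03² = 1.01 mA.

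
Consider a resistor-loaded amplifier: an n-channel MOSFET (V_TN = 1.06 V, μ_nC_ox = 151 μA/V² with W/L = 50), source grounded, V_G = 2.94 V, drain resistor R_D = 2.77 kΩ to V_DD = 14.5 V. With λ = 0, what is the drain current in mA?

V_GS = V_G = 2.94 V, so V_ov = 2.94 − 1.06 = 1.88 V.
k_n = μ_nC_ox · (W/L) = 7.55 mA/V².
Assume saturation: I_D = ½ k_n V_ov² = 0.5 × 7.55 × 1.88² = 13.3 mA, giving V_DS = V_DD − I_D R_D = 14.5 − 13.3 × 2.77 = -22.5 V.
But -22.5 V < V_ov = 1.88 V, so the device is actually in triode.
In triode I_D = k_n[V_ov V_DS − ½ V_DS²] and I_D = (V_DD − V_DS)/R_D. Equating: 10.5 V_DS² − 40.32 V_DS + 14.5 = 0, giving V_DS = 0.401 V (the root below V_ov).
I_D = (14.5 − 0.401) / 2.77 = 5.09 mA.

I_D = 5.09 mA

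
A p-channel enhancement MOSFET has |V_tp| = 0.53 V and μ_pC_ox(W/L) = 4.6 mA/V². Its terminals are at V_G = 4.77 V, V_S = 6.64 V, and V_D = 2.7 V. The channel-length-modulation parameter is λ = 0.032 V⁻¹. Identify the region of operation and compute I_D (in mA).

Saturation; I_D = 4.65 mA

V_SG = V_S − V_G = 6.64 − 4.77 = 1.87 V; V_SD = V_S − V_D = 6.64 − 2.7 = 3.94 V.
V_ov = V_SG − |V_tp| = 1.87 − 0.53 = 1.34 V.
Since V_SD = 3.94 V ≥ V_ov = 1.34 V, the device is in saturation.
I_D = ½ k_p V_ov² (1 + λ V_SD) = 0.5 × 4.6 × 1.34² × (1 + 0.032 × 3.94) = 4.65 mA.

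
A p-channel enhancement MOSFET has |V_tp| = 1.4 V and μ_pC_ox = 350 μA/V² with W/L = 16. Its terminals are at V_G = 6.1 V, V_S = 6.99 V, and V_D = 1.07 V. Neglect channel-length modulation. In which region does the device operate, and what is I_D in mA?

Cutoff; I_D = 0 mA

V_SG = V_S − V_G = 6.99 − 6.1 = 0.89 V; V_SD = V_S − V_D = 6.99 − 1.07 = 5.92 V.
V_SG = 0.89 V < |V_tp| = 1.4 V, so the transistor is in cutoff.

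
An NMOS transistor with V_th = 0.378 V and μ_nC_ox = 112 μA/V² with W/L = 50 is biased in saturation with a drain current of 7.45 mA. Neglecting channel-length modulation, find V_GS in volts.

V_GS = 2.01 V

k_n = μ_nC_ox · (W/L) = 5.6 mA/V².
In saturation I_D = ½ k_n (V_GS − V_th)², so V_GS − V_th = √(2 I_D / k_n) = √(2 × 7.45 / 5.6) = 1.63 V.
V_GS = 0.378 + 1.63 = 2.01 V.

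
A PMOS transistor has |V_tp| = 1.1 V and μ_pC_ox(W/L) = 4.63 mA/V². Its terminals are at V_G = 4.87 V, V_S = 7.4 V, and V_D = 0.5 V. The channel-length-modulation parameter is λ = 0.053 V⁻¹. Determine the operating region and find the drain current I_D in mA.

Saturation; I_D = 6.47 mA

V_SG = V_S − V_G = 7.4 − 4.87 = 2.53 V; V_SD = V_S − V_D = 7.4 − 0.5 = 6.9 V.
V_ov = V_SG − |V_tp| = 2.53 − 1.1 = 1.43 V.
Since V_SD = 6.9 V ≥ V_ov = 1.43 V, the device is in saturation.
I_D = ½ k_p V_ov² (1 + λ V_SD) = 0.5 × 4.63 × 1.43² × (1 + 0.053 × 6.9) = 6.47 mA.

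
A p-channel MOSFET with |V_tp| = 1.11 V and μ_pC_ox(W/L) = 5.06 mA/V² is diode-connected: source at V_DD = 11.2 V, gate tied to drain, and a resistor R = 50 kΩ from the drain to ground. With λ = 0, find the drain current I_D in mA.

With gate tied to drain, V_SG = V_SD ≥ V_SG − |V_tp|, so the device is in saturation.
KCL at the drain: ½ k_p (V_SG − |V_tp|)² = (V_DD − V_SG)/R.
Let x = V_SG − 1.11. Then 126 x² + x − 10.09 = 0, giving x = 0.278 V (positive root), so V_SG = 1.39 V.
I_D = (V_DD − V_SG)/R = (11.2 − 1.39) / 50 = 0.196 mA.

I_D = 0.196 mA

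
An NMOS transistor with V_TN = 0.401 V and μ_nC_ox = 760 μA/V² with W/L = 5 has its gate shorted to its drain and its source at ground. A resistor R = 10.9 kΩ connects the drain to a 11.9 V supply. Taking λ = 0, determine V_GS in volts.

With gate tied to drain, V_GS = V_DS ≥ V_GS − V_TN, so the device is in saturation.
k_n = μ_nC_ox · (W/L) = 3.8 mA/V².
KCL at the drain: ½ k_n (V_GS − V_TN)² = (V_DD − V_GS)/R.
Let x = V_GS − 0.401. Then 20.7 x² + x − 11.5 = 0, giving x = 0.721 V (positive root), so V_GS = 1.12 V.
I_D = (V_DD − V_GS)/R = (11.9 − 1.12) / 10.9 = 0.989 mA.

V_GS = 1.12 V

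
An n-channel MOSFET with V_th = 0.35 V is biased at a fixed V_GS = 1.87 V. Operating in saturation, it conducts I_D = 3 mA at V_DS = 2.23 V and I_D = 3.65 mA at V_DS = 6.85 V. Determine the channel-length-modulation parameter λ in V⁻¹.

λ = 0.0524 V⁻¹

With V_GS fixed, I_D ∝ (1 + λ V_DS) in saturation, so I_D2/I_D1 = (1 + λ V_DS2)/(1 + λ V_DS1).
3.65/3 = 1.217 = (1 + 6.85 λ)/(1 + 2.23 λ).
Solving: λ (I_D1 V_DS2 − I_D2 V_DS1) = I_D2 − I_D1, so λ = (3.65 − 3) / (3 × 6.85 − 3.65 × 2.23) = 0.65 / 12.4 = 0.0524 V⁻¹.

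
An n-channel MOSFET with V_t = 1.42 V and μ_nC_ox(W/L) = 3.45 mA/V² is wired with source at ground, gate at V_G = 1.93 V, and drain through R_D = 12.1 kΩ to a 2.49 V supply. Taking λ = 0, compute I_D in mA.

V_GS = V_G = 1.93 V, so V_ov = 1.93 − 1.42 = 0.51 V.
Assume saturation: I_D = ½ k_n V_ov² = 0.5 × 3.45 × 0.51² = 0.449 mA, giving V_DS = V_DD − I_D R_D = 2.49 − 0.449 × 12.1 = -2.94 V.
But -2.94 V < V_ov = 0.51 V, so the device is actually in triode.
In triode I_D = k_n[V_ov V_DS − ½ V_DS²] and I_D = (V_DD − V_DS)/R_D. Equating: 20.9 V_DS² − 22.29 V_DS + 2.49 = 0, giving V_DS = 0.127 V (the root below V_ov).
I_D = (2.49 − 0.127) / 12.1 = 0.195 mA.

I_D = 0.195 mA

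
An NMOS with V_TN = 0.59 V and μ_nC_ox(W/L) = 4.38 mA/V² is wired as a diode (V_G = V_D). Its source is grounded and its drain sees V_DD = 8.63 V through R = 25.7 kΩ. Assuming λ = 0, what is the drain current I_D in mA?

I_D = 0.298 mA

With gate tied to drain, V_GS = V_DS ≥ V_GS − V_TN, so the device is in saturation.
KCL at the drain: ½ k_n (V_GS − V_TN)² = (V_DD − V_GS)/R.
Let x = V_GS − 0.59. Then 56.3 x² + x − 8.04 = 0, giving x = 0.369 V (positive root), so V_GS = 0.959 V.
I_D = (V_DD − V_GS)/R = (8.63 − 0.959) / 25.7 = 0.298 mA.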